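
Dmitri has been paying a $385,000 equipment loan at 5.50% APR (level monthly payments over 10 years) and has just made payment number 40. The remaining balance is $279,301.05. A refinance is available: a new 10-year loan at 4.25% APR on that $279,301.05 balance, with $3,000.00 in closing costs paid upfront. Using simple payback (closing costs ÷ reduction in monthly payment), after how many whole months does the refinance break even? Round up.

3 months

Current payment = 385,000 × 5.5%/12 / (1 − (1+0.0045833)^−120) = $4,178.26.
Refinanced payment = 279,301.05 × 0.0035417 / (1 − (1+0.0035417)^−120) = $2,861.09.
Monthly savings = $4,178.26 − $2,861.09 = $1,317.17.
Break-even = $3,000.00 / $1,317.17 = 2.28 → 3 months.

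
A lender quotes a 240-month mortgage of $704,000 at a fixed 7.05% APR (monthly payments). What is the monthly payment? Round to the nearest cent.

Monthly rate = 7.05%/12 = 0.0058750; payment = 704,000 × 0.0058750 / (1 − (1+0.0058750)^−240) = $5,479.25.

$5,479.25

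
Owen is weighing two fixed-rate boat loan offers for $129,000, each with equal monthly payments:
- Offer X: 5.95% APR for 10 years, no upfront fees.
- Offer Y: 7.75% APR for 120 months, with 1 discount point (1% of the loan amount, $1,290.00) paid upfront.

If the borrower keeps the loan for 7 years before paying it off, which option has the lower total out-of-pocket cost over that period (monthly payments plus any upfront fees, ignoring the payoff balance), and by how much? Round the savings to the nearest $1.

Offer X by $11,304

Offer X: at 5.95% the monthly rate is 0.0049583, so the payment is 129,000 × 0.0049583 / (1 − 1.0049583^−120) = $1,428.93.
Offer Y: monthly rate = 7.75%/12 = 0.0064583; payment = 129,000 × 0.0064583 / (1 − (1+0.0064583)^−120) = $1,548.14.
Over 84 months: Offer X costs 84 × $1,428.93 = $120,030.12; Offer Y costs 84 × $1,548.14 + $1,290.00 = $131,333.76.
Offer X is cheaper by $131,333.76 − $120,030.12 = $11,303.64.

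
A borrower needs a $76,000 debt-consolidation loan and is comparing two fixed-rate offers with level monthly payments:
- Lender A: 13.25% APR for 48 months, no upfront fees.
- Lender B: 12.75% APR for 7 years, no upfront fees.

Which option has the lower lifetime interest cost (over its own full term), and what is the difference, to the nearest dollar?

Lender A by $16,952

Lender A: at 13.25% the monthly rate is 0.0110417, so the payment is 76,000 × 0.0110417 / (1 − 1.0110417^−48) = $2,048.33.
Total interest on Lender A = 48 × $2,048.33 − $76,000 = $22,319.84.
Lender B: at 12.75% the monthly rate is 0.0106250, so the payment is 76,000 × 0.0106250 / (1 − 1.0106250^−84) = $1,372.28.
Total interest on Lender B = 84 × $1,372.28 − $76,000 = $39,271.52.
Lender A is lower by $16,951.68.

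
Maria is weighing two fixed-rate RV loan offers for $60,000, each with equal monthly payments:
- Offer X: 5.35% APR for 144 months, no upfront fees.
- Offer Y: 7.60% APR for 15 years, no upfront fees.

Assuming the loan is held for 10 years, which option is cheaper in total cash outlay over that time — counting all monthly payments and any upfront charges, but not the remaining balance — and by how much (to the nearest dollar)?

Offer Y by $709

Offer X: monthly rate = 5.35%/12 = 0.0044583; payment = 60,000 × 0.0044583 / (1 − (1+0.0044583)^−144) = $565.53.
Offer Y: at 7.60% the monthly rate is 0.0063333, so the payment is 60,000 × 0.0063333 / (1 − 1.0063333^−180) = $559.62.
Over 120 months: Offer X costs 120 × $565.53 = $67,863.60; Offer Y costs 120 × $559.62 = $67,154.40.
Offer Y is cheaper by $67,863.60 − $67,154.40 = $709.20.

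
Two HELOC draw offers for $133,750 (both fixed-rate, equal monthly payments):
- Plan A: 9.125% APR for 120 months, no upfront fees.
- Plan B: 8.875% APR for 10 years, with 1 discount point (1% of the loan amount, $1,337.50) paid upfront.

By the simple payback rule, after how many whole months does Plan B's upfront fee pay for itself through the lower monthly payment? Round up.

Plan A: monthly rate = 9.125%/12 = 0.0076042; payment = 133,750 × 0.0076042 / (1 − (1+0.0076042)^−120) = $1,703.35.
Plan B: at 8.875% the monthly rate is 0.0073958, so the payment is 133,750 × 0.0073958 / (1 − 1.0073958^−120) = $1,685.25.
Monthly savings = $1,703.35 − $1,685.25 = $18.10.
Break-even = $1,337.50 / $18.10 = 73.90 → 74 months.

74 months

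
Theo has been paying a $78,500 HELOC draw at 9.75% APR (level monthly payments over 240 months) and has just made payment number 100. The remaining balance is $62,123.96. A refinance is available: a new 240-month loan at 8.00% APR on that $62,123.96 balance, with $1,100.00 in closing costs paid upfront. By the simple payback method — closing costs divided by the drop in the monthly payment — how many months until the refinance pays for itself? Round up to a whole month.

Current payment = 78,500 × 9.75%/12 / (1 − (1+0.0081250)^−240) = $744.59.
Refinanced payment = 62,123.96 × 0.0066667 / (1 − (1+0.0066667)^−240) = $519.63.
Monthly savings = $744.59 − $519.63 = $224.96.
Break-even = $1,100.00 / $224.96 = 4.89 → 5 months.

5 months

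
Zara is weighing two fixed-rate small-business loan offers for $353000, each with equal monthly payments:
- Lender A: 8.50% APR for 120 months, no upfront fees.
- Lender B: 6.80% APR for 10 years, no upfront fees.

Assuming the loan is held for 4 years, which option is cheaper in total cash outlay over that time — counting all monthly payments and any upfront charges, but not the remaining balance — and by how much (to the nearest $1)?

Lender B by $15,089

Lender A: monthly rate = 8.5%/12 = 0.0070833; payment = 353,000 × 0.0070833 / (1 − (1+0.0070833)^−120) = $4,376.69.
Lender B: monthly rate = 6.8%/12 = 0.0056667; payment = 353,000 × 0.0056667 / (1 − (1+0.0056667)^−120) = $4,062.34.
Over 48 months: Lender A costs 48 × $4,376.69 = $210,081.12; Lender B costs 48 × $4,062.34 = $194,992.32.
Lender B is cheaper by $210,081.12 − $194,992.32 = $15,088.80.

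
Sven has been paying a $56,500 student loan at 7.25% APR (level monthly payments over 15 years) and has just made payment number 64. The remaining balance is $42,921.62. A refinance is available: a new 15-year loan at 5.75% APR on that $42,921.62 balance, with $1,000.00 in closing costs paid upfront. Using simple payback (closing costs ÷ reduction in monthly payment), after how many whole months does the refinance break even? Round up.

7 months

Current payment = 56,500 × 7.25%/12 / (1 − (1+0.0060417)^−180) = $515.77.
Refinanced payment = 42,921.62 × 0.0047917 / (1 − (1+0.0047917)^−180) = $356.43.
Monthly savings = $515.77 − $356.43 = $159.34.
Break-even = $1,000.00 / $159.34 = 6.28 → 7 months.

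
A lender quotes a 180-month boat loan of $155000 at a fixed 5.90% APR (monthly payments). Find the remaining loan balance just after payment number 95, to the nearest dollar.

$90,112

With monthly rate i = 5.9%/12 = 0.0049167, the balance after k of n payments is P · [(1+i)^n − (1+i)^k] / [(1+i)^n − 1].
(1+0.0049167)^180 = 2.41773579 and (1+0.0049167)^95 = 1.59350953, so the balance is 155,000 × (2.41773579 − 1.59350953) / (2.41773579 − 1) = $90,112.04.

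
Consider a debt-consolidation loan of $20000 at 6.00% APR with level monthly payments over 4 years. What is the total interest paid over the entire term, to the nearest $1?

$2,546

Monthly rate = 6%/12 = 0.0050000; payment = 20,000 × 0.0050000 / (1 − (1+0.0050000)^−48) = $469.70.
Total paid = 48 × $469.70 = $22,545.60; interest = $22,545.60 − $20,000 = $2,545.60.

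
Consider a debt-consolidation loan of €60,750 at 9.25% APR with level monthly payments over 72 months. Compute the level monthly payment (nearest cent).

Monthly rate = 9.25%/12 = 0.0077083; payment = 60,750 × 0.0077083 / (1 − (1+0.0077083)^−72) = €1,102.60.

€1,102.60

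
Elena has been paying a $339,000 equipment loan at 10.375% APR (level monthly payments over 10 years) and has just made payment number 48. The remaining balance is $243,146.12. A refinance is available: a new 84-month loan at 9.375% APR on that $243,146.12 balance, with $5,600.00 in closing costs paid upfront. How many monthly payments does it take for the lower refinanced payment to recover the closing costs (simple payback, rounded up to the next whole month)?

10 months

Current payment = 339,000 × 10.375%/12 / (1 − (1+0.0086458)^−120) = $4,550.60.
Refinanced payment = 243,146.12 × 0.0078125 / (1 − (1+0.0078125)^−84) = $3,958.43.
Monthly savings = $4,550.60 − $3,958.43 = $592.17.
Break-even = $5,600.00 / $592.17 = 9.46 → 10 months.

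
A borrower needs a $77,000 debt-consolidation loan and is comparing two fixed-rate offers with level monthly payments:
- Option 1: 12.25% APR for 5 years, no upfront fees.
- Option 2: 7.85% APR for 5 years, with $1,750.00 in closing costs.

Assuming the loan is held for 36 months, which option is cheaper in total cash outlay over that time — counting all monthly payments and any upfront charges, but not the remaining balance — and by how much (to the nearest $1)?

Option 2 by $4,255

Option 1: monthly rate = 12.25%/12 = 0.0102083; payment = 77,000 × 0.0102083 / (1 − (1+0.0102083)^−60) = $1,722.57.
Option 2: at 7.85% the monthly rate is 0.0065417, so the payment is 77,000 × 0.0065417 / (1 − 1.0065417^−60) = $1,555.76.
Over 36 months: Option 1 costs 36 × $1,722.57 = $62,012.52; Option 2 costs 36 × $1,555.76 + $1,750.00 = $57,757.36.
Option 2 is cheaper by $62,012.52 − $57,757.36 = $4,255.16.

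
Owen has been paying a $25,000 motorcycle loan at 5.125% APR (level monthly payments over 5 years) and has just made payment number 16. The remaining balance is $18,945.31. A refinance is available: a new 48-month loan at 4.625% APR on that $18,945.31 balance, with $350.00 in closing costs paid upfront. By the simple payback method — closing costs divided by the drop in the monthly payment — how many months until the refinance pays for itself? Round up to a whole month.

9 months

Current payment = 25,000 × 5.125%/12 / (1 − (1+0.0042708)^−60) = $473.21.
Refinanced payment = 18,945.31 × 0.0038542 / (1 − (1+0.0038542)^−48) = $433.09.
Monthly savings = $473.21 − $433.09 = $40.12.
Break-even = $350.00 / $40.12 = 8.72 → 9 months.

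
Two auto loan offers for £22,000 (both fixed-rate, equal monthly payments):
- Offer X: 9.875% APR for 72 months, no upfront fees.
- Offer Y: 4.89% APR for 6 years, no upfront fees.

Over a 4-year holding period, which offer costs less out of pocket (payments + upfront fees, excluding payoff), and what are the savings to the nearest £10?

Offer Y by £2,540

Offer X: monthly rate = 9.875%/12 = 0.0082292; payment = 22,000 × 0.0082292 / (1 − (1+0.0082292)^−72) = £406.18.
Offer Y: monthly rate = 4.89%/12 = 0.0040750; payment = 22,000 × 0.0040750 / (1 − (1+0.0040750)^−72) = £353.19.
Over 48 months: Offer X costs 48 × £406.18 = £19,496.64; Offer Y costs 48 × £353.19 = £16,953.12.
Offer Y is cheaper by £19,496.64 − £16,953.12 = £2,543.52.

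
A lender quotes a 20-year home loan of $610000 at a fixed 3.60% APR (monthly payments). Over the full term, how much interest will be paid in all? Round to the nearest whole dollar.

At 3.60% the monthly rate is 0.0030000, so the payment is 610,000 × 0.0030000 / (1 − 1.0030000^−240) = $3,569.18.
Total paid = 240 × $3,569.18 = $856,603.20; interest = $856,603.20 − $610,000 = $246,603.20.

$246,603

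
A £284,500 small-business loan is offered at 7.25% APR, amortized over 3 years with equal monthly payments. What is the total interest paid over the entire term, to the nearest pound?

£32,915

Monthly rate = 7.25%/12 = 0.0060417; payment = 284,500 × 0.0060417 / (1 − (1+0.0060417)^−36) = £8,817.09.
Total paid = 36 × £8,817.09 = £317,415.24; interest = £317,415.24 − £284,500 = £32,915.24.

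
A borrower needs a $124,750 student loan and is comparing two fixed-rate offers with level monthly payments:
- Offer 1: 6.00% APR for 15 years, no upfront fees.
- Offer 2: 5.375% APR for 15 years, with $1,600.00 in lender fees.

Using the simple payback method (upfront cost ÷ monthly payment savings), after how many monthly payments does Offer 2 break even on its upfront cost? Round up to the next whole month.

39 months

Offer 1: monthly rate = 6%/12 = 0.0050000; payment = 124,750 × 0.0050000 / (1 − (1+0.0050000)^−180) = $1,052.71.
Offer 2: monthly rate = 5.375%/12 = 0.0044792; payment = 124,750 × 0.0044792 / (1 − (1+0.0044792)^−180) = $1,011.06.
Monthly savings = $1,052.71 − $1,011.06 = $41.65.
Break-even = $1,600.00 / $41.65 = 38.42 → 39 months.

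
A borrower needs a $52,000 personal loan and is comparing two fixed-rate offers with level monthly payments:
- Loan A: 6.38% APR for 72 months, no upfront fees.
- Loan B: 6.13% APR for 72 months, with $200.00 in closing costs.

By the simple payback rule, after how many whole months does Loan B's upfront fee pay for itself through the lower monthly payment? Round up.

Loan A: at 6.38% the monthly rate is 0.0053167, so the payment is 52,000 × 0.0053167 / (1 − 1.0053167^−72) = $871.15.
Loan B: monthly rate = 6.13%/12 = 0.0051083; payment = 52,000 × 0.0051083 / (1 − (1+0.0051083)^−72) = $864.98.
Monthly savings = $871.15 − $864.98 = $6.17.
Break-even = $200.00 / $6.17 = 32.41 → 33 months.

33 months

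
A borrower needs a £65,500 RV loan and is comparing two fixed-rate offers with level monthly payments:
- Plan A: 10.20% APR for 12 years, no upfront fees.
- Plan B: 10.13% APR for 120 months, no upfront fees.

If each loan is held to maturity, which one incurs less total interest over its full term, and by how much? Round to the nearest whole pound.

Plan B by £9,375

Plan A: monthly rate = 10.2%/12 = 0.0085000; payment = 65,500 × 0.0085000 / (1 − (1+0.0085000)^−144) = £790.36.
Total interest on Plan A = 144 × £790.36 − £65,500 = £48,311.84.
Plan B: at 10.13% the monthly rate is 0.0084417, so the payment is 65,500 × 0.0084417 / (1 − 1.0084417^−120) = £870.31.
Total interest on Plan B = 120 × £870.31 − £65,500 = £38,937.20.
Plan B is lower by £9,374.64.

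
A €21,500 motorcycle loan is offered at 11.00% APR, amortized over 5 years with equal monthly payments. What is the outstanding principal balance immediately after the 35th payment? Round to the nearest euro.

With monthly rate i = 11%/12 = 0.0091667, the balance after k of n payments is P · [(1+i)^n − (1+i)^k] / [(1+i)^n − 1].
(1+0.0091667)^60 = 1.72891573 and (1+0.0091667)^35 = 1.37626289, so the balance is 21,500 × (1.72891573 − 1.37626289) / (1.72891573 − 1) = €10,401.80.

€10,402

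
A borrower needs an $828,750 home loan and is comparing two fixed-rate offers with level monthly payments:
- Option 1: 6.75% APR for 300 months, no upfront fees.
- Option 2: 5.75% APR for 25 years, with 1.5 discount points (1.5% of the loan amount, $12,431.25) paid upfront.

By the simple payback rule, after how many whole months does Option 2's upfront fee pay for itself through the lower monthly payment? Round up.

25 months

Option 1: at 6.75% the monthly rate is 0.0056250, so the payment is 828,750 × 0.0056250 / (1 − 1.0056250^−300) = $5,725.93.
Option 2: at 5.75% the monthly rate is 0.0047917, so the payment is 828,750 × 0.0047917 / (1 − 1.0047917^−300) = $5,213.72.
Monthly savings = $5,725.93 − $5,213.72 = $512.21.
Break-even = $12,431.25 / $512.21 = 24.27 → 25 months.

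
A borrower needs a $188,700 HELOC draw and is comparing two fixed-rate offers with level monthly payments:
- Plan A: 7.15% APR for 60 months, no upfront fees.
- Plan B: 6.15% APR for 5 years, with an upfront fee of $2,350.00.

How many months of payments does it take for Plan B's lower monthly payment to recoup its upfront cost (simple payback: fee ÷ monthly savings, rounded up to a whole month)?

27 months

Plan A: at 7.15% the monthly rate is 0.0059583, so the payment is 188,700 × 0.0059583 / (1 − 1.0059583^−60) = $3,749.85.
Plan B: at 6.15% the monthly rate is 0.0051250, so the payment is 188,700 × 0.0051250 / (1 − 1.0051250^−60) = $3,661.28.
Monthly savings = $3,749.85 − $3,661.28 = $88.57.
Break-even = $2,350.00 / $88.57 = 26.53 → 27 months.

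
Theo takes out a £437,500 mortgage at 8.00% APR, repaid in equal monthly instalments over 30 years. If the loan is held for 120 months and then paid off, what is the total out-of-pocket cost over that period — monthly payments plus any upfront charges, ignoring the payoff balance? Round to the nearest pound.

At 8.00% the monthly rate is 0.0066667, so the payment is 437,500 × 0.0066667 / (1 − 1.0066667^−360) = £3,210.22.
Total outlay = 120 × £3,210.22 = £385,226.40.

£385,226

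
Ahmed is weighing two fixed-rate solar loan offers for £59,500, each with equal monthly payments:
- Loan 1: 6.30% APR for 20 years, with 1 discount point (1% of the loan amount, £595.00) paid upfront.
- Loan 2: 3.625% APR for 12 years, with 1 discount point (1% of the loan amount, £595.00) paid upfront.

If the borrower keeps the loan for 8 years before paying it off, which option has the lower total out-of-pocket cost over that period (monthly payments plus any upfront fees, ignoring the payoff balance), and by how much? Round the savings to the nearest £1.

Loan 1: monthly rate = 6.3%/12 = 0.0052500; payment = 59,500 × 0.0052500 / (1 − (1+0.0052500)^−240) = £436.64.
Loan 2: monthly rate = 3.625%/12 = 0.0030208; payment = 59,500 × 0.0030208 / (1 − (1+0.0030208)^−144) = £510.17.
Over 96 months: Loan 1 costs 96 × £436.64 + £595.00 = £42,512.44; Loan 2 costs 96 × £510.17 + £595.00 = £49,571.32.
Loan 1 is cheaper by £49,571.32 − £42,512.44 = £7,058.88.

Loan 1 by £7,059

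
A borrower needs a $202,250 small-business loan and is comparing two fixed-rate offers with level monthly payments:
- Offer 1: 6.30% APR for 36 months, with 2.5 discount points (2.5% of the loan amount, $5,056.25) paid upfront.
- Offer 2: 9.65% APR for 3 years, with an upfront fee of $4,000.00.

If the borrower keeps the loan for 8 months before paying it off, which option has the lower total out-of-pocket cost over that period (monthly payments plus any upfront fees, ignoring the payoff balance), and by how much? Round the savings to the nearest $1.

Offer 1 by $1,444

Offer 1: at 6.30% the monthly rate is 0.0052500, so the payment is 202,250 × 0.0052500 / (1 − 1.0052500^−36) = $6,180.37.
Offer 2: monthly rate = 9.65%/12 = 0.0080417; payment = 202,250 × 0.0080417 / (1 − (1+0.0080417)^−36) = $6,492.85.
Over 8 months: Offer 1 costs 8 × $6,180.37 + $5,056.25 = $54,499.21; Offer 2 costs 8 × $6,492.85 + $4,000.00 = $55,942.80.
Offer 1 is cheaper by $55,942.80 − $54,499.21 = $1,443.59.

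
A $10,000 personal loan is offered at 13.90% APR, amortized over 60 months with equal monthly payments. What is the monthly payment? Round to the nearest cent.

$232.16

At 13.90% the monthly rate is 0.0115833, so the payment is 10,000 × 0.0115833 / (1 − 1.0115833^−60) = $232.16.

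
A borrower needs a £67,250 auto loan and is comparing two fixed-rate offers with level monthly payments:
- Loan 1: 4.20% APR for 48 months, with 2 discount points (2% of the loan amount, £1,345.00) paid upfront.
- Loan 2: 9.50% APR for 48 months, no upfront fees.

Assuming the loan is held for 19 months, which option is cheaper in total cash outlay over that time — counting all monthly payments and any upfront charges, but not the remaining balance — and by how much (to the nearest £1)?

Loan 1: at 4.20% the monthly rate is 0.0035000, so the payment is 67,250 × 0.0035000 / (1 − 1.0035000^−48) = £1,524.47.
Loan 2: monthly rate = 9.5%/12 = 0.0079167; payment = 67,250 × 0.0079167 / (1 − (1+0.0079167)^−48) = £1,689.53.
Over 19 months: Loan 1 costs 19 × £1,524.47 + £1,345.00 = £30,309.93; Loan 2 costs 19 × £1,689.53 = £32,101.07.
Loan 1 is cheaper by £32,101.07 − £30,309.93 = £1,791.14.

Loan 1 by £1,791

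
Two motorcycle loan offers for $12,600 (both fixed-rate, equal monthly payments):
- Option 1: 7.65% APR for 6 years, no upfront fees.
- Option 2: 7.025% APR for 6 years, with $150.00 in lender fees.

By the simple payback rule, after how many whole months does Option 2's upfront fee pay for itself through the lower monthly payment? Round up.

40 months

Option 1: monthly rate = 7.65%/12 = 0.0063750; payment = 12,600 × 0.0063750 / (1 − (1+0.0063750)^−72) = $218.77.
Option 2: monthly rate = 7.025%/12 = 0.0058542; payment = 12,600 × 0.0058542 / (1 − (1+0.0058542)^−72) = $214.97.
Monthly savings = $218.77 − $214.97 = $3.80.
Break-even = $150.00 / $3.80 = 39.47 → 40 months.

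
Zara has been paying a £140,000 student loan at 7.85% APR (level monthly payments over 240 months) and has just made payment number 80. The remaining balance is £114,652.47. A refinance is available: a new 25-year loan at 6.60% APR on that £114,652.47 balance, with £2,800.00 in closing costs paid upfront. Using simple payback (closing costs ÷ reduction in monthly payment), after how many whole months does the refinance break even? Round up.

Current payment = 140,000 × 7.85%/12 / (1 − (1+0.0065417)^−240) = £1,157.98.
Refinanced payment = 114,652.47 × 0.0055000 / (1 − (1+0.0055000)^−300) = £781.32.
Monthly savings = £1,157.98 − £781.32 = £376.66.
Break-even = £2,800.00 / £376.66 = 7.43 → 8 months.

8 months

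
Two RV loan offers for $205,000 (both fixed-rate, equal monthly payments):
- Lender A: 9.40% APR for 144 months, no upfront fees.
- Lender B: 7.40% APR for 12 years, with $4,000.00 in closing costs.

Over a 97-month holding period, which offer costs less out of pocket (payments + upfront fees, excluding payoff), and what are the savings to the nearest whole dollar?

Lender B by $18,042

Lender A: monthly rate = 9.4%/12 = 0.0078333; payment = 205,000 × 0.0078333 / (1 − (1+0.0078333)^−144) = $2,379.38.
Lender B: at 7.40% the monthly rate is 0.0061667, so the payment is 205,000 × 0.0061667 / (1 − 1.0061667^−144) = $2,152.14.
Over 97 months: Lender A costs 97 × $2,379.38 = $230,799.86; Lender B costs 97 × $2,152.14 + $4,000.00 = $212,757.58.
Lender B is cheaper by $230,799.86 − $212,757.58 = $18,042.28.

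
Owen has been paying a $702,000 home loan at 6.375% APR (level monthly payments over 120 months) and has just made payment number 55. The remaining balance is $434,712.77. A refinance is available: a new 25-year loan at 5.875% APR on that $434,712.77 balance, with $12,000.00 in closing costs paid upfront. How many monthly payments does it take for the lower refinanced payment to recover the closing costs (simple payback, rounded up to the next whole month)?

3 months

Current payment = 702,000 × 6.375%/12 / (1 − (1+0.0053125)^−120) = $7,926.49.
Refinanced payment = 434,712.77 × 0.0048958 / (1 − (1+0.0048958)^−300) = $2,767.74.
Monthly savings = $7,926.49 − $2,767.74 = $5,158.75.
Break-even = $12,000.00 / $5,158.75 = 2.33 → 3 months.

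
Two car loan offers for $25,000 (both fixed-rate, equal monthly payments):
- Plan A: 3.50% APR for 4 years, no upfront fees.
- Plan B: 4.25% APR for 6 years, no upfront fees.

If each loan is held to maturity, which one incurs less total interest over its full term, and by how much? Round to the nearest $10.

Plan A by $1,540

Plan A: monthly rate = 3.5%/12 = 0.0029167; payment = 25,000 × 0.0029167 / (1 − (1+0.0029167)^−48) = $558.90.
Total interest on Plan A = 48 × $558.90 − $25,000 = $1,827.20.
Plan B: monthly rate = 4.25%/12 = 0.0035417; payment = 25,000 × 0.0035417 / (1 − (1+0.0035417)^−72) = $393.98.
Total interest on Plan B = 72 × $393.98 − $25,000 = $3,366.56.
Plan A is lower by $1,539.36.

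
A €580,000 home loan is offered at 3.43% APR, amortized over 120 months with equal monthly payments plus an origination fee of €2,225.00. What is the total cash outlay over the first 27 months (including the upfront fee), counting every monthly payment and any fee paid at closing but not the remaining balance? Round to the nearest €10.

At 3.43% the monthly rate is 0.0028583, so the payment is 580,000 × 0.0028583 / (1 − 1.0028583^−120) = €5,716.38.
Total outlay = 27 × €5,716.38 + €2,225.00 = €156,567.26.

€156,570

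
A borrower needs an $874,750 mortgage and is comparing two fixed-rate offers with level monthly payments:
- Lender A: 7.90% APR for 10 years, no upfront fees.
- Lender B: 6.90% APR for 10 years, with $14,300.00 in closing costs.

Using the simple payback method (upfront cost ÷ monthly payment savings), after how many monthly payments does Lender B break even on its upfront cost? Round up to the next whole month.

32 months

Lender A: at 7.90% the monthly rate is 0.0065833, so the payment is 874,750 × 0.0065833 / (1 − 1.0065833^−120) = $10,566.97.
Lender B: at 6.90% the monthly rate is 0.0057500, so the payment is 874,750 × 0.0057500 / (1 − 1.0057500^−120) = $10,111.56.
Monthly savings = $10,566.97 − $10,111.56 = $455.41.
Break-even = $14,300.00 / $455.41 = 31.40 → 32 months.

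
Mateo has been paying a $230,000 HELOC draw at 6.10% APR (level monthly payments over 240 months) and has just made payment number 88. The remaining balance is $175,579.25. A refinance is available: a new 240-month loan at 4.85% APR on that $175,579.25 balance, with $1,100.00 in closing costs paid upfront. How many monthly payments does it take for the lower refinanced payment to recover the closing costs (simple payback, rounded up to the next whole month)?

Current payment = 230,000 × 6.1%/12 / (1 − (1+0.0050833)^−240) = $1,661.09.
Refinanced payment = 175,579.25 × 0.0040417 / (1 − (1+0.0040417)^−240) = $1,144.25.
Monthly savings = $1,661.09 − $1,144.25 = $516.84.
Break-even = $1,100.00 / $516.84 = 2.13 → 3 months.

3 months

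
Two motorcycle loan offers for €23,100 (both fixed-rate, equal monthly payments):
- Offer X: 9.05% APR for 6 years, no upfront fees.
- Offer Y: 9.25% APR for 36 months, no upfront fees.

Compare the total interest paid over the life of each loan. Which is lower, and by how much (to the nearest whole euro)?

Offer X: at 9.05% the monthly rate is 0.0075417, so the payment is 23,100 × 0.0075417 / (1 − 1.0075417^−72) = €416.96.
Total interest on Offer X = 72 × €416.96 − €23,100 = €6,921.12.
Offer Y: monthly rate = 9.25%/12 = 0.0077083; payment = 23,100 × 0.0077083 / (1 − (1+0.0077083)^−36) = €737.26.
Total interest on Offer Y = 36 × €737.26 − €23,100 = €3,441.36.
Offer Y is lower by €3,479.76.

Offer Y by €3,480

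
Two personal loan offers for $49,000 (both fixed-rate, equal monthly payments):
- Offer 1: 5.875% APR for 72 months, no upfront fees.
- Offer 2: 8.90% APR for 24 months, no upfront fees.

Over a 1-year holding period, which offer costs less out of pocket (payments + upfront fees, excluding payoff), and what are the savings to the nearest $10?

Offer 1 by $17,130

Offer 1: monthly rate = 5.875%/12 = 0.0048958; payment = 49,000 × 0.0048958 / (1 − (1+0.0048958)^−72) = $809.18.
Offer 2: at 8.90% the monthly rate is 0.0074167, so the payment is 49,000 × 0.0074167 / (1 − 1.0074167^−24) = $2,236.30.
Over 12 months: Offer 1 costs 12 × $809.18 = $9,710.16; Offer 2 costs 12 × $2,236.30 = $26,835.60.
Offer 1 is cheaper by $26,835.60 − $9,710.16 = $17,125.44.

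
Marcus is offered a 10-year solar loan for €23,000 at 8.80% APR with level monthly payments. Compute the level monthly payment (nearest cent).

At 8.80% the monthly rate is 0.0073333, so the payment is 23,000 × 0.0073333 / (1 − 1.0073333^−120) = €288.87.

€288.87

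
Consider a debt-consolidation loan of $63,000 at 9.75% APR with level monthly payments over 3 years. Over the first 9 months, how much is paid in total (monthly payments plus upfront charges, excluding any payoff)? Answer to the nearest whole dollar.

$18,229

At 9.75% the monthly rate is 0.0081250, so the payment is 63,000 × 0.0081250 / (1 − 1.0081250^−36) = $2,025.45.
Total outlay = 9 × $2,025.45 = $18,229.05.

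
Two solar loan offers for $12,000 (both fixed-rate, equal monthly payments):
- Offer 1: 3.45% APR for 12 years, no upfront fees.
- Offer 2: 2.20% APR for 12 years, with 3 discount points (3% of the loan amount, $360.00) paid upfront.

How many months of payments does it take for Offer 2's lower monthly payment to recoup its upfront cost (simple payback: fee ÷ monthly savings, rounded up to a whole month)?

Offer 1: at 3.45% the monthly rate is 0.0028750, so the payment is 12,000 × 0.0028750 / (1 − 1.0028750^−144) = $101.89.
Offer 2: monthly rate = 2.2%/12 = 0.0018333; payment = 12,000 × 0.0018333 / (1 − (1+0.0018333)^−144) = $94.89.
Monthly savings = $101.89 − $94.89 = $7.00.
Break-even = $360.00 / $7.00 = 51.43 → 52 months.

52 months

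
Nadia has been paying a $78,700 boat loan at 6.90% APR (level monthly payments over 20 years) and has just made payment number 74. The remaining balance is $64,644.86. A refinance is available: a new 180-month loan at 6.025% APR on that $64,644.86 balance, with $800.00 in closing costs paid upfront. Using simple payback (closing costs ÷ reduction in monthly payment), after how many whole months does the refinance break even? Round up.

Current payment = 78,700 × 6.9%/12 / (1 − (1+0.0057500)^−240) = $605.45.
Refinanced payment = 64,644.86 × 0.0050208 / (1 − (1+0.0050208)^−180) = $546.38.
Monthly savings = $605.45 − $546.38 = $59.07.
Break-even = $800.00 / $59.07 = 13.54 → 14 months.

14 months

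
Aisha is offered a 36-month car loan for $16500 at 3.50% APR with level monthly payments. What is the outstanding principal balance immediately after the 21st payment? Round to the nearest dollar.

$7,086

With monthly rate i = 3.5%/12 = 0.0029167, the balance after k of n payments is P · [(1+i)^n − (1+i)^k] / [(1+i)^n − 1].
(1+0.0029167)^36 = 1.11054088 and (1+0.0029167)^21 = 1.06306990, so the balance is 16,500 × (1.11054088 − 1.06306990) / (1.11054088 − 1) = $7,085.81.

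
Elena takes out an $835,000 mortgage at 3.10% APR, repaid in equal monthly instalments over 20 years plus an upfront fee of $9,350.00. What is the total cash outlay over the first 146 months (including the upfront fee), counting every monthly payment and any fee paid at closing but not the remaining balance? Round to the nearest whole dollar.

$691,579

Monthly rate = 3.1%/12 = 0.0025833; payment = 835,000 × 0.0025833 / (1 − (1+0.0025833)^−240) = $4,672.80.
Total outlay = 146 × $4,672.80 + $9,350.00 = $691,578.80.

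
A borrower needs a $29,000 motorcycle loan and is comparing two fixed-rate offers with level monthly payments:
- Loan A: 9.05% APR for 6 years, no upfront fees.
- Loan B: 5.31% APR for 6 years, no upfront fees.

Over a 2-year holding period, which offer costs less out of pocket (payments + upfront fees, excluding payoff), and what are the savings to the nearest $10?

Loan B by $1,250

Loan A: at 9.05% the monthly rate is 0.0075417, so the payment is 29,000 × 0.0075417 / (1 − 1.0075417^−72) = $523.46.
Loan B: at 5.31% the monthly rate is 0.0044250, so the payment is 29,000 × 0.0044250 / (1 − 1.0044250^−72) = $471.22.
Over 24 months: Loan A costs 24 × $523.46 = $12,563.04; Loan B costs 24 × $471.22 = $11,309.28.
Loan B is cheaper by $12,563.04 − $11,309.28 = $1,253.76.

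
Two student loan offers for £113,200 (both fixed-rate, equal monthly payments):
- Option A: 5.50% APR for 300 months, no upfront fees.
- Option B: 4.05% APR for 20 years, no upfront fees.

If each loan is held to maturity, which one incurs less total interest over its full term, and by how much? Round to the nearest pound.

Option A: monthly rate = 5.5%/12 = 0.0045833; payment = 113,200 × 0.0045833 / (1 − (1+0.0045833)^−300) = £695.15.
Total interest on Option A = 300 × £695.15 − £113,200 = £95,345.00.
Option B: monthly rate = 4.05%/12 = 0.0033750; payment = 113,200 × 0.0033750 / (1 − (1+0.0033750)^−240) = £688.96.
Total interest on Option B = 240 × £688.96 − £113,200 = £52,150.40.
Option B is lower by £43,194.60.

Option B by £43,195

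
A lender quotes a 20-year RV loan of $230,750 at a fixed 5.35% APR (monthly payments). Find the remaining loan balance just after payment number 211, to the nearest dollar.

$42,561

With monthly rate i = 5.35%/12 = 0.0044583, the balance after k of n payments is P · [(1+i)^n − (1+i)^k] / [(1+i)^n − 1].
(1+0.0044583)^240 = 2.90845455 and (1+0.0044583)^211 = 2.55644482, so the balance is 230,750 × (2.90845455 − 2.55644482) / (2.90845455 − 1) = $42,561.27.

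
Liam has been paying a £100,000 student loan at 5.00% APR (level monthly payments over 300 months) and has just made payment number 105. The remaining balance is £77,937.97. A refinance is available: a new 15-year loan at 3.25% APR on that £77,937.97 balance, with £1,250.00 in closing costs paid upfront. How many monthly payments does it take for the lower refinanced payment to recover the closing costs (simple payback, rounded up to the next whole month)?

Current payment = 100,000 × 5%/12 / (1 − (1+0.0041667)^−300) = £584.59.
Refinanced payment = 77,937.97 × 0.0027083 / (1 − (1+0.0027083)^−180) = £547.65.
Monthly savings = £584.59 − £547.65 = £36.94.
Break-even = £1,250.00 / £36.94 = 33.84 → 34 months.

34 months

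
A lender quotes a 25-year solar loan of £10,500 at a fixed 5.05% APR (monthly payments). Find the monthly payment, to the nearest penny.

Monthly rate = 5.05%/12 = 0.0042083; payment = 10,500 × 0.0042083 / (1 − (1+0.0042083)^−300) = £61.69.

£61.69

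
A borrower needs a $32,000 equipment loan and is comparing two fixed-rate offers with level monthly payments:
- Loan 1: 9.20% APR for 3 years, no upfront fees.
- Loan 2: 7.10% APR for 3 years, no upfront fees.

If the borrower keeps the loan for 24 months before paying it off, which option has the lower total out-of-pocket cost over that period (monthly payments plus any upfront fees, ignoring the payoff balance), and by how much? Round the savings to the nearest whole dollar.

Loan 1: at 9.20% the monthly rate is 0.0076667, so the payment is 32,000 × 0.0076667 / (1 − 1.0076667^−36) = $1,020.57.
Loan 2: monthly rate = 7.1%/12 = 0.0059167; payment = 32,000 × 0.0059167 / (1 − (1+0.0059167)^−36) = $989.53.
Over 24 months: Loan 1 costs 24 × $1,020.57 = $24,493.68; Loan 2 costs 24 × $989.53 = $23,748.72.
Loan 2 is cheaper by $24,493.68 − $23,748.72 = $744.96.

Loan 2 by $745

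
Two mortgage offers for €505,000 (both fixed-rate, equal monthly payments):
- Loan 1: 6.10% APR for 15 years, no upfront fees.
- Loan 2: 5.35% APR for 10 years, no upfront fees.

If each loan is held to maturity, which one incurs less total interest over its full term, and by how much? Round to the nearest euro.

Loan 1: at 6.10% the monthly rate is 0.0050833, so the payment is 505,000 × 0.0050833 / (1 − 1.0050833^−180) = €4,288.81.
Total interest on Loan 1 = 180 × €4,288.81 − €505,000 = €266,985.80.
Loan 2: monthly rate = 5.35%/12 = 0.0044583; payment = 505,000 × 0.0044583 / (1 − (1+0.0044583)^−120) = €5,443.12.
Total interest on Loan 2 = 120 × €5,443.12 − €505,000 = €148,174.40.
Loan 2 is lower by €118,811.40.

Loan 2 by €118,811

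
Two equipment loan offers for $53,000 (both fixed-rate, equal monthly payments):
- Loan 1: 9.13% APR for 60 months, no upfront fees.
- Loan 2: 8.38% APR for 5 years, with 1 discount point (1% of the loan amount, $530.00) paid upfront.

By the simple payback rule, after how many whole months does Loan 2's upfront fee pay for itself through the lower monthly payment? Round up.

Loan 1: monthly rate = 9.13%/12 = 0.0076083; payment = 53,000 × 0.0076083 / (1 − (1+0.0076083)^−60) = $1,103.54.
Loan 2: at 8.38% the monthly rate is 0.0069833, so the payment is 53,000 × 0.0069833 / (1 − 1.0069833^−60) = $1,084.31.
Monthly savings = $1,103.54 − $1,084.31 = $19.23.
Break-even = $530.00 / $19.23 = 27.56 → 28 months.

28 months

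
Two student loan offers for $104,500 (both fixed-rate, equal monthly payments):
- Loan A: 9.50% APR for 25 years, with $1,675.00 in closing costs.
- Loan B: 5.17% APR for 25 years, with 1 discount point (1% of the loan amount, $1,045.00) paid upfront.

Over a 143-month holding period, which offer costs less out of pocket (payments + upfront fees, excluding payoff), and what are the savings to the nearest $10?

Loan A: monthly rate = 9.5%/12 = 0.0079167; payment = 104,500 × 0.0079167 / (1 − (1+0.0079167)^−300) = $913.01.
Loan B: monthly rate = 5.17%/12 = 0.0043083; payment = 104,500 × 0.0043083 / (1 − (1+0.0043083)^−300) = $621.29.
Over 143 months: Loan A costs 143 × $913.01 + $1,675.00 = $132,235.43; Loan B costs 143 × $621.29 + $1,045.00 = $89,889.47.
Loan B is cheaper by $132,235.43 − $89,889.47 = $42,345.96.

Loan B by $42,350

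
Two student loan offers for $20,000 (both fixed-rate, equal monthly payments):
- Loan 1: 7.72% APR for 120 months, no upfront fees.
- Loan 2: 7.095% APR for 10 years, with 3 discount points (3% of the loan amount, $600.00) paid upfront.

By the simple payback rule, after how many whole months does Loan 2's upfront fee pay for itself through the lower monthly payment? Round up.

93 months

Loan 1: at 7.72% the monthly rate is 0.0064333, so the payment is 20,000 × 0.0064333 / (1 − 1.0064333^−120) = $239.71.
Loan 2: at 7.095% the monthly rate is 0.0059125, so the payment is 20,000 × 0.0059125 / (1 − 1.0059125^−120) = $233.20.
Monthly savings = $239.71 − $233.20 = $6.51.
Break-even = $600.00 / $6.51 = 92.17 → 93 months.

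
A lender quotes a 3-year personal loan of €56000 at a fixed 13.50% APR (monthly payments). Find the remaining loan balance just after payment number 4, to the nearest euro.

With monthly rate i = 13.5%/12 = 0.0112500, the balance after k of n payments is P · [(1+i)^n − (1+i)^k] / [(1+i)^n − 1].
(1+0.0112500)^36 = 1.49591613 and (1+0.0112500)^4 = 1.04576509, so the balance is 56,000 × (1.49591613 − 1.04576509) / (1.49591613 − 1) = €50,832.10.

€50,832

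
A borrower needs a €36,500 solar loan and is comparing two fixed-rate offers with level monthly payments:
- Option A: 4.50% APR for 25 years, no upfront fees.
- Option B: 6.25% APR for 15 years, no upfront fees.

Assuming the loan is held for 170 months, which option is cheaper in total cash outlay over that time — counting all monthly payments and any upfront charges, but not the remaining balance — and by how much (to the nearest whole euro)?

Option A by €18,714

Option A: at 4.50% the monthly rate is 0.0037500, so the payment is 36,500 × 0.0037500 / (1 − 1.0037500^−300) = €202.88.
Option B: at 6.25% the monthly rate is 0.0052083, so the payment is 36,500 × 0.0052083 / (1 − 1.0052083^−180) = €312.96.
Over 170 months: Option A costs 170 × €202.88 = €34,489.60; Option B costs 170 × €312.96 = €53,203.20.
Option A is cheaper by €53,203.20 − €34,489.60 = €18,713.60.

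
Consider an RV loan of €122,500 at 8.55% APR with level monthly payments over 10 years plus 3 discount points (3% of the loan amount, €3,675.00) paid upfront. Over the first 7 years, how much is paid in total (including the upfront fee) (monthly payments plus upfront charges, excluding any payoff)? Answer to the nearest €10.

€131,530

Monthly rate = 8.55%/12 = 0.0071250; payment = 122,500 × 0.0071250 / (1 − (1+0.0071250)^−120) = €1,522.10.
Total outlay = 84 × €1,522.10 + €3,675.00 = €131,531.40.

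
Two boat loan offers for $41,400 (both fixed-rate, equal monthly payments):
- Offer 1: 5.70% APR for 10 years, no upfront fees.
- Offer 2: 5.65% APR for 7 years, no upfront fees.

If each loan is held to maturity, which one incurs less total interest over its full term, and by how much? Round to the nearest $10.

Offer 2 by $4,190

Offer 1: at 5.70% the monthly rate is 0.0047500, so the payment is 41,400 × 0.0047500 / (1 − 1.0047500^−120) = $453.41.
Total interest on Offer 1 = 120 × $453.41 − $41,400 = $13,009.20.
Offer 2: monthly rate = 5.65%/12 = 0.0047083; payment = 41,400 × 0.0047083 / (1 − (1+0.0047083)^−84) = $597.87.
Total interest on Offer 2 = 84 × $597.87 − $41,400 = $8,821.08.
Offer 2 is lower by $4,188.12.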